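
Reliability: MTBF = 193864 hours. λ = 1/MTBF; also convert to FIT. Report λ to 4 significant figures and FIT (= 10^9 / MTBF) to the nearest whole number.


Formula: λ = 1 / MTBF; FIT = λ × 1e9 = 1e9 / MTBF
λ = 1 / 193864 ≈ 5.158e-06 failures/hour
FIT = 1e9 / 193864 ≈ 5158 failures per 1e9 hours (nearest whole number)

λ = 5.158e-06 /h, FIT = 5158


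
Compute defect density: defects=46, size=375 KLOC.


Defect density = defects / KLOC
Defect density = 46 / 375
Defect density = 0.123 defects/KLOC

0.123 defects/KLOC


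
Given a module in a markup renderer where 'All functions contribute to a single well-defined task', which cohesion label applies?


Reasoning: Best: single purpose
Type: Functional cohesion

Functional cohesion


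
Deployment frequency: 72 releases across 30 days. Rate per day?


Formula: deployments per day = releases / days
= 72 / 30
= 2.4 deploys/day
(equivalently, 16.8 deploys/week)

2.4 deploys/day


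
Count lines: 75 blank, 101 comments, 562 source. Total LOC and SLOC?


Total LOC = blank + comment + code
Total LOC = 75 + 101 + 562 = 738
SLOC (source only) = code = 562

Total LOC: 738, SLOC: 562


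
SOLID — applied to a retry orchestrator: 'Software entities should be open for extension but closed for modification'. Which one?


This describes the Open/Closed Principle (OCP)

Open/Closed Principle (OCP)


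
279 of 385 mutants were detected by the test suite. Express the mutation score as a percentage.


Mutation score = killed / total * 100
Mutation score = 279 / 385 * 100
Mutation score = 72.47%

72.47%


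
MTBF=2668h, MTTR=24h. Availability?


Availability = MTBF / (MTBF + MTTR)
Availability = 2668 / (2668 + 24)
Availability = 2668 / 2692
Availability = 99.1085%

99.1085%


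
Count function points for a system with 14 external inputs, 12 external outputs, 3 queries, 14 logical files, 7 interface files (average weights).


UFP = EI*4 + EO*5 + EQ*4 + ILF*10 + EIF*7
UFP = 14*4 + 12*5 + 3*4 + 14*10 + 7*7
UFP = 56 + 60 + 12 + 140 + 49
UFP = 317

317


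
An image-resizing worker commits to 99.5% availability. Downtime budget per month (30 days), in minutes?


Formula: allowed downtime = period * (100 - SLA) / 100
Period (month (30 days)) = 43200 minutes
Unavailability fraction = (100 - 99.5) / 100
Allowed downtime = 43200 * (100 - 99.5) / 100
Allowed downtime = 216.0 minutes

216.0 minutes


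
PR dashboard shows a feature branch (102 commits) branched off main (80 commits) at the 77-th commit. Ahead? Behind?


Common ancestor: commit #77
feature commits after divergence: 102 - 77 = 25
main commits after divergence: 80 - 77 = 3
feature is 25 commits ahead of main
main is 3 commits ahead of feature

feature ahead: 25, main ahead: 3


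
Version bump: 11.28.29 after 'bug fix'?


Current: 11.28.29
Change category: 'bug fix' → patch bump
SemVer rule: patch bump → increment PATCH (MAJOR and MINOR unchanged)
New: 11.28.30

11.28.30


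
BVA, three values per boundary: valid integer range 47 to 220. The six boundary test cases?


Range: [47, 220]
Boundaries: just below min, min, min+1, max-1, max, just above max
Values: [46, 47, 48, 219, 220, 221]

[46, 47, 48, 219, 220, 221]


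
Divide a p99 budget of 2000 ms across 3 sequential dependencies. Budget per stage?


Formula: per_stage = total_budget / stages
per_stage = 2000 / 3
per_stage = 666.67 ms

666.67 ms


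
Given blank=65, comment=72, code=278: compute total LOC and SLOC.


Total LOC = blank + comment + code
Total LOC = 65 + 72 + 278 = 415
SLOC (source only) = code = 278

Total LOC: 415, SLOC: 278


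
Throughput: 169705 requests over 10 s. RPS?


Formula: throughput = requests / seconds
throughput = 169705 / 10
throughput = 16970.5 requests/second

16970.5 requests/second


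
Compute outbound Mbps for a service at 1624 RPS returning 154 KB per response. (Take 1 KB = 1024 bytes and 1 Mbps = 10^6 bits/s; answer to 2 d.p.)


Formula: Mbps = payload_bytes * RPS * 8 / 1e6
Payload per request = 154 KB = 154 * 1024 = 157696 bytes
Total bytes/sec = 157696 * 1624 = 256098304
Total bits/sec = 256098304 * 8 = 2048786432
Mbps = 2048786432 / 1e6 = 2048.79

2048.79 Mbps


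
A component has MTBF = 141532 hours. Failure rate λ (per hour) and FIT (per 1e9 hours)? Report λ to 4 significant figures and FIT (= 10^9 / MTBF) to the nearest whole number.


Formula: λ = 1 / MTBF; FIT = λ × 1e9 = 1e9 / MTBF
λ = 1 / 141532 ≈ 7.066e-06 failures/hour
FIT = 1e9 / 141532 ≈ 7066 failures per 1e9 hours (nearest whole number)

λ = 7.066e-06 /h, FIT = 7066


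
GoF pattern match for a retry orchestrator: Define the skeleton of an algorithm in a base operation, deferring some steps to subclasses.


This matches the Template Method pattern

Template Method


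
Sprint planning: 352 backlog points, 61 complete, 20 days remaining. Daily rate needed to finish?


Formula: Required rate = Remaining points / Days left
Remaining = 352 - 61 = 291 points
Required rate = 291 / 20 = 14.55 points/day

14.55 points/day


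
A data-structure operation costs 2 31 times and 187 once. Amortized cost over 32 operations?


Formula: Amortized cost = Total cost / Operations
Total cost = (31 * 2) + (1 * 187)
Total cost = 62 + 187 = 249
Amortized = 249 / 32 = 7.7813

7.7813


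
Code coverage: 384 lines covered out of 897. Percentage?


Coverage = covered / total * 100
Coverage = 384 / 897 * 100
Coverage = 42.81%

42.81%


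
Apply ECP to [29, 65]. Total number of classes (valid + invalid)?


Valid range: [29, 65]
Class 1: x < 29 — invalid
Class 2: 29 ≤ x ≤ 65 — valid
Class 3: x > 65 — invalid
Total equivalence classes: 3

3 equivalence classes


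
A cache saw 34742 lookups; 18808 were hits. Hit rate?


Formula: hit rate = hits / (hits + misses) * 100
hit rate = 18808 / (18808 + 15934) * 100
hit rate = 18808 / 34742 * 100
hit rate = 54.14%

54.14%


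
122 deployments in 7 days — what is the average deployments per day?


Formula: deployments per day = releases / days
= 122 / 7
= 17.429 deploys/day
(equivalently, 122.0 deploys/week)

17.429 deploys/day


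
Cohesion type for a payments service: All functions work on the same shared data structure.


Reasoning: Functions share data
Type: Communicational cohesion

Communicational cohesion


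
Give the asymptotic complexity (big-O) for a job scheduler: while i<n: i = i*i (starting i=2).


Reasoning: squaring drives double-exponential growth; iterations ~ log log n
Complexity: O(log log n)

O(log log n)


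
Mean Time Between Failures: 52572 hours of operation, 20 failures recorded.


Formula: MTBF = Total operating time / Number of failures
MTBF = 52572 / 20
MTBF = 2628.6 hours

2628.6 hours


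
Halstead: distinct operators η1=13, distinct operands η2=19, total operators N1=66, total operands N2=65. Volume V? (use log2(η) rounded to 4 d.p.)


Formula: V = N * log2(η), where N = N1 + N2 and η = η1 + η2
η = 13 + 19 = 32
N = 66 + 65 = 131
log2(32) ≈ 5.0000
V = 131 * 5.0000 = 655.00

655.00


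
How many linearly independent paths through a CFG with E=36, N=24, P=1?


Formula: V(G) = E - N + 2P
V(G) = 36 - 24 + 2*1
V(G) = 12 + 2
V(G) = 14

14


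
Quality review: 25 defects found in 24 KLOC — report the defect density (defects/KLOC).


Defect density = defects / KLOC
Defect density = 25 / 24
Defect density = 1.042 defects/KLOC

1.042 defects/KLOC


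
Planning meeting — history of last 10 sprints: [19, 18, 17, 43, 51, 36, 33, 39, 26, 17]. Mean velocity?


Formula: Avg velocity = Total points / Number of sprints
Points: [19, 18, 17, 43, 51, 36, 33, 39, 26, 17]
Sum = 19 + 18 + 17 + 43 + 51 + 36 + 33 + 39 + 26 + 17 = 299
Avg velocity = 299 / 10 = 29.9 points/sprint

29.9 points/sprint


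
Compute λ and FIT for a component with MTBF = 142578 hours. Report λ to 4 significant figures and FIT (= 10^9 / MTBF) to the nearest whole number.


Formula: λ = 1 / MTBF; FIT = λ × 1e9 = 1e9 / MTBF
λ = 1 / 142578 ≈ 7.014e-06 failures/hour
FIT = 1e9 / 142578 ≈ 7014 failures per 1e9 hours (nearest whole number)

λ = 7.014e-06 /h, FIT = 7014


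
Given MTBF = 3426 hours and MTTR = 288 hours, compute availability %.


Availability = MTBF / (MTBF + MTTR)
Availability = 3426 / (3426 + 288)
Availability = 3426 / 3714
Availability = 92.2456%

92.2456%


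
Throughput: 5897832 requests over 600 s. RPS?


Formula: throughput = requests / seconds
throughput = 5897832 / 600
throughput = 9829.72 requests/second

9829.72 requests/second


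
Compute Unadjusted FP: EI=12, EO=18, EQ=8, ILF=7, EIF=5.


UFP = EI*4 + EO*5 + EQ*4 + ILF*10 + EIF*7
UFP = 12*4 + 18*5 + 8*4 + 7*10 + 5*7
UFP = 48 + 90 + 32 + 70 + 35
UFP = 275

275


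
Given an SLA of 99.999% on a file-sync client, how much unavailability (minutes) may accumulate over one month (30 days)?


Formula: allowed downtime = period * (100 - SLA) / 100
Period (month (30 days)) = 43200 minutes
Unavailability fraction = (100 - 99.999) / 100
Allowed downtime = 43200 * (100 - 99.999) / 100
Allowed downtime = 0.432 minutes

0.432 minutes


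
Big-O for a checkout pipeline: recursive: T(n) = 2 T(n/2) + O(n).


Reasoning: master theorem case 2 (merge-sort recurrence)
Complexity: O(n log n)

O(n log n)


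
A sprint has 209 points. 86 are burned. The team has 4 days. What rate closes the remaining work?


Formula: Required rate = Remaining points / Days left
Remaining = 209 - 86 = 123 points
Required rate = 123 / 4 = 30.75 points/day

30.75 points/day


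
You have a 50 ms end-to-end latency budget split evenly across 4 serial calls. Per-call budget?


Formula: per_stage = total_budget / stages
per_stage = 50 / 4
per_stage = 12.5 ms

12.5 ms


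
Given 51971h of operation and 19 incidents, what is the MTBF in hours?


Formula: MTBF = Total operating time / Number of failures
MTBF = 51971 / 19
MTBF = 2735.32 hours

2735.32 hours


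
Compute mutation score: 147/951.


Mutation score = killed / total * 100
Mutation score = 147 / 951 * 100
Mutation score = 15.46%

15.46%


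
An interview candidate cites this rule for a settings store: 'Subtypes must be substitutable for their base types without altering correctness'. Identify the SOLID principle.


This describes the Liskov Substitution Principle (LSP)

Liskov Substitution Principle (LSP)


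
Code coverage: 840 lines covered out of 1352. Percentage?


Coverage = covered / total * 100
Coverage = 840 / 1352 * 100
Coverage = 62.13%

62.13%


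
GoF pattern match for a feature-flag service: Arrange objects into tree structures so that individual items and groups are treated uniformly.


This matches the Composite pattern

Composite


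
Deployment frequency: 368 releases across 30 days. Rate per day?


Formula: deployments per day = releases / days
= 368 / 30
= 12.267 deploys/day
(equivalently, 85.87 deploys/week)

12.267 deploys/day


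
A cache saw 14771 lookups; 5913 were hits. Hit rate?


Formula: hit rate = hits / (hits + misses) * 100
hit rate = 5913 / (5913 + 8858) * 100
hit rate = 5913 / 14771 * 100
hit rate = 40.03%

40.03%


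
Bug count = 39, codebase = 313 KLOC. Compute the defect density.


Defect density = defects / KLOC
Defect density = 39 / 313
Defect density = 0.125 defects/KLOC

0.125 defects/KLOC


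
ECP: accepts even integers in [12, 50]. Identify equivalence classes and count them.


Constraint: even integers in [12, 50]
Class 1: x < 12 — out-of-range invalid
Class 2: x in [12,50] but odd — wrong type invalid
Class 3: x in [12,50] and even — valid
Class 4: x > 50 — out-of-range invalid
Total equivalence classes: 4

4 equivalence classes


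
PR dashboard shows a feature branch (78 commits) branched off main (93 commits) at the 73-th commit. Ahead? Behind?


Common ancestor: commit #73
feature commits after divergence: 78 - 73 = 5
main commits after divergence: 93 - 73 = 20
feature is 5 commits ahead of main
main is 20 commits ahead of feature

feature ahead: 5, main ahead: 20


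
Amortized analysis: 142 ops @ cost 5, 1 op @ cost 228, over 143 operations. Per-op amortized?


Formula: Amortized cost = Total cost / Operations
Total cost = (142 * 5) + (1 * 228)
Total cost = 710 + 228 = 938
Amortized = 938 / 143 = 6.5594

6.5594


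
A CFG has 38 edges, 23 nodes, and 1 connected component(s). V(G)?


Formula: V(G) = E - N + 2P
V(G) = 38 - 23 + 2*1
V(G) = 15 + 2
V(G) = 17

17


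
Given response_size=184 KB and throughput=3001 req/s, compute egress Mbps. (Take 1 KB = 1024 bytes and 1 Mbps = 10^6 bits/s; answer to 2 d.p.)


Formula: Mbps = payload_bytes * RPS * 8 / 1e6
Payload per request = 184 KB = 184 * 1024 = 188416 bytes
Total bytes/sec = 188416 * 3001 = 565436416
Total bits/sec = 565436416 * 8 = 4523491328
Mbps = 4523491328 / 1e6 = 4523.49

4523.49 Mbps


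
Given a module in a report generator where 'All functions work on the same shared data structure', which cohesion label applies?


Reasoning: Functions share data
Type: Communicational cohesion

Communicational cohesion


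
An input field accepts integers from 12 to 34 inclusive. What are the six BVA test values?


Range: [12, 34]
Boundaries: just below min, min, min+1, max-1, max, just above max
Values: [11, 12, 13, 33, 34, 35]

[11, 12, 13, 33, 34, 35]


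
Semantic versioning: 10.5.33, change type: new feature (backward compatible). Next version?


Current: 10.5.33
Change category: 'new feature (backward compatible)' → minor bump
SemVer rule: minor bump → increment MINOR, reset PATCH to 0 (MAJOR unchanged)
New: 10.6.0

10.6.0


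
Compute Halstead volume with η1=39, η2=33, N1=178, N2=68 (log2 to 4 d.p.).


Formula: V = N * log2(η), where N = N1 + N2 and η = η1 + η2
η = 39 + 33 = 72
N = 178 + 68 = 246
log2(72) ≈ 6.1699
V = 246 * 6.1699 = 1517.80

1517.80


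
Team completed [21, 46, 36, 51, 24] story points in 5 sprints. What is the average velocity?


Formula: Avg velocity = Total points / Number of sprints
Points: [21, 46, 36, 51, 24]
Sum = 21 + 46 + 36 + 51 + 24 = 178
Avg velocity = 178 / 5 = 35.6 points/sprint

35.6 points/sprint


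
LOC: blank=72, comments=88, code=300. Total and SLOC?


Total LOC = blank + comment + code
Total LOC = 72 + 88 + 300 = 460
SLOC (source only) = code = 300

Total LOC: 460, SLOC: 300


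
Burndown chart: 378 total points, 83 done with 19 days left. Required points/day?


Formula: Required rate = Remaining points / Days left
Remaining = 378 - 83 = 295 points
Required rate = 295 / 19 = 15.53 points/day

15.53 points/day


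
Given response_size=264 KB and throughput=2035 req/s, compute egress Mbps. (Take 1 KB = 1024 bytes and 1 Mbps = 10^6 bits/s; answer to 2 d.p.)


Formula: Mbps = payload_bytes * RPS * 8 / 1e6
Payload per request = 264 KB = 264 * 1024 = 270336 bytes
Total bytes/sec = 270336 * 2035 = 550133760
Total bits/sec = 550133760 * 8 = 4401070080
Mbps = 4401070080 / 1e6 = 4401.07

4401.07 Mbps


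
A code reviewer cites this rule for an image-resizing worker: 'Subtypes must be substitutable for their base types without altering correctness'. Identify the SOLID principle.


This describes the Liskov Substitution Principle (LSP)

Liskov Substitution Principle (LSP)


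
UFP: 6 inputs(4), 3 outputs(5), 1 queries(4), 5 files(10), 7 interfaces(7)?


UFP = EI*4 + EO*5 + EQ*4 + ILF*10 + EIF*7
UFP = 6*4 + 3*5 + 1*4 + 5*10 + 7*7
UFP = 24 + 15 + 4 + 50 + 49
UFP = 142

142


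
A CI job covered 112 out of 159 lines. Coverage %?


Coverage = covered / total * 100
Coverage = 112 / 159 * 100
Coverage = 70.44%

70.44%


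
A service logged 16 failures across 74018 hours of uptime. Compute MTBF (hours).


Formula: MTBF = Total operating time / Number of failures
MTBF = 74018 / 16
MTBF = 4626.13 hours

4626.13 hours


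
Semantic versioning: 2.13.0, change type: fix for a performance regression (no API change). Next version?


Current: 2.13.0
Change category: 'fix for a performance regression (no API change)' → patch bump
SemVer rule: patch bump → increment PATCH (MAJOR and MINOR unchanged)
New: 2.13.1

2.13.1


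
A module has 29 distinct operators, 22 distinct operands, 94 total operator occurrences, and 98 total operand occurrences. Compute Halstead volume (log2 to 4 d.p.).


Formula: V = N * log2(η), where N = N1 + N2 and η = η1 + η2
η = 29 + 22 = 51
N = 94 + 98 = 192
log2(51) ≈ 5.6724
V = 192 * 5.6724 = 1089.10

1089.10


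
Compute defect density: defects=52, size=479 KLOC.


Defect density = defects / KLOC
Defect density = 52 / 479
Defect density = 0.109 defects/KLOC

0.109 defects/KLOC


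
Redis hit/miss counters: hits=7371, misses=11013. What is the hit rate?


Formula: hit rate = hits / (hits + misses) * 100
hit rate = 7371 / (7371 + 11013) * 100
hit rate = 7371 / 18384 * 100
hit rate = 40.09%

40.09%


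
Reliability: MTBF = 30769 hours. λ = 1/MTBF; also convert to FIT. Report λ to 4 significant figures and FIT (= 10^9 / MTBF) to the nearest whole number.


Formula: λ = 1 / MTBF; FIT = λ × 1e9 = 1e9 / MTBF
λ = 1 / 30769 ≈ 3.250e-05 failures/hour
FIT = 1e9 / 30769 ≈ 32500 failures per 1e9 hours (nearest whole number)

λ = 3.250e-05 /h, FIT = 32500


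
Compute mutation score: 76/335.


Mutation score = killed / total * 100
Mutation score = 76 / 335 * 100
Mutation score = 22.69%

22.69%


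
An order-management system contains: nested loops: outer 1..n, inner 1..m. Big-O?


Reasoning: product of independent bounds
Complexity: O(n*m)

O(n*m)


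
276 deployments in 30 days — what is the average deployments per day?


Formula: deployments per day = releases / days
= 276 / 30
= 9.2 deploys/day
(equivalently, 64.4 deploys/week)

9.2 deploys/day


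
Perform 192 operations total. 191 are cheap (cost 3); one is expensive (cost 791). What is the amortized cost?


Formula: Amortized cost = Total cost / Operations
Total cost = (191 * 3) + (1 * 791)
Total cost = 573 + 791 = 1364
Amortized = 1364 / 192 = 7.1042

7.1042


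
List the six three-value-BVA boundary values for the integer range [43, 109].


Range: [43, 109]
Boundaries: just below min, min, min+1, max-1, max, just above max
Values: [42, 43, 44, 108, 109, 110]

[42, 43, 44, 108, 109, 110]


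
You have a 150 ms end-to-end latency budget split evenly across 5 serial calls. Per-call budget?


Formula: per_stage = total_budget / stages
per_stage = 150 / 5
per_stage = 30.0 ms

30.0 ms


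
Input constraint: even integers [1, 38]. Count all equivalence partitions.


Constraint: even integers in [1, 38]
Class 1: x < 1 — out-of-range invalid
Class 2: x in [1,38] but odd — wrong type invalid
Class 3: x in [1,38] and even — valid
Class 4: x > 38 — out-of-range invalid
Total equivalence classes: 4

4 equivalence classes


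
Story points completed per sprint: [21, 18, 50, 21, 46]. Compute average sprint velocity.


Formula: Avg velocity = Total points / Number of sprints
Points: [21, 18, 50, 21, 46]
Sum = 21 + 18 + 50 + 21 + 46 = 156
Avg velocity = 156 / 5 = 31.2 points/sprint

31.2 points/sprint


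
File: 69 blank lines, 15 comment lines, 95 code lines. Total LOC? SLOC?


Total LOC = blank + comment + code
Total LOC = 69 + 15 + 95 = 179
SLOC (source only) = code = 95

Total LOC: 179, SLOC: 95


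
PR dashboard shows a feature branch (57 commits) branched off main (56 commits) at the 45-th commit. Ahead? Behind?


Common ancestor: commit #45
feature commits after divergence: 57 - 45 = 12
main commits after divergence: 56 - 45 = 11
feature is 12 commits ahead of main
main is 11 commits ahead of feature

feature ahead: 12, main ahead: 11


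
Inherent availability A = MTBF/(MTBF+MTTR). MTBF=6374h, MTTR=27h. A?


Availability = MTBF / (MTBF + MTTR)
Availability = 6374 / (6374 + 27)
Availability = 6374 / 6401
Availability = 99.5782%

99.5782%


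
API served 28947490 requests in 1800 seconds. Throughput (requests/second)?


Formula: throughput = requests / seconds
throughput = 28947490 / 1800
throughput = 16081.94 requests/second

16081.94 requests/second


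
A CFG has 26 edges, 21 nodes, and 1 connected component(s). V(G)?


Formula: V(G) = E - N + 2P
V(G) = 26 - 21 + 2*1
V(G) = 5 + 2
V(G) = 7

7


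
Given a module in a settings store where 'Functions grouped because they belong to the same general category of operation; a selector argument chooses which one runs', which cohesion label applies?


Reasoning: Grouped by category of activity, not by data or sequence
Type: Logical cohesion

Logical cohesion


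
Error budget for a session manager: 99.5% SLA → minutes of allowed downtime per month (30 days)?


Formula: allowed downtime = period * (100 - SLA) / 100
Period (month (30 days)) = 43200 minutes
Unavailability fraction = (100 - 99.5) / 100
Allowed downtime = 43200 * (100 - 99.5) / 100
Allowed downtime = 216.0 minutes

216.0 minutes


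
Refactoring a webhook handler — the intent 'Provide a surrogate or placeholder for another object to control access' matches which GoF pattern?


This matches the Proxy pattern

Proxy


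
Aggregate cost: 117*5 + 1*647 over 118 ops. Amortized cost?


Formula: Amortized cost = Total cost / Operations
Total cost = (117 * 5) + (1 * 647)
Total cost = 585 + 647 = 1232
Amortized = 1232 / 118 = 10.4407

10.4407


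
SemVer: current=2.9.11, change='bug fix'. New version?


Current: 2.9.11
Change category: 'bug fix' → patch bump
SemVer rule: patch bump → increment PATCH (MAJOR and MINOR unchanged)
New: 2.9.12

2.9.12


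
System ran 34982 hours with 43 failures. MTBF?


Formula: MTBF = Total operating time / Number of failures
MTBF = 34982 / 43
MTBF = 813.53 hours

813.53 hours


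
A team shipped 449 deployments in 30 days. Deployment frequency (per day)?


Formula: deployments per day = releases / days
= 449 / 30
= 14.967 deploys/day
(equivalently, 104.77 deploys/week)

14.967 deploys/day


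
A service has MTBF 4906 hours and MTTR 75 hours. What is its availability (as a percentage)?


Availability = MTBF / (MTBF + MTTR)
Availability = 4906 / (4906 + 75)
Availability = 4906 / 4981
Availability = 98.4943%

98.4943%


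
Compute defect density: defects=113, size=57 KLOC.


Defect density = defects / KLOC
Defect density = 113 / 57
Defect density = 1.982 defects/KLOC

1.982 defects/KLOC


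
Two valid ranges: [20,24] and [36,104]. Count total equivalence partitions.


Valid ranges: [20,24] and [36,104]
Class 1: x < 20 — invalid
Class 2: 20 ≤ x ≤ 24 — valid
Class 3: 24 < x < 36 — invalid (gap between ranges)
Class 4: 36 ≤ x ≤ 104 — valid
Class 5: x > 104 — invalid
Total equivalence classes: 5

5 equivalence classes


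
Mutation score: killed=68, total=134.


Mutation score = killed / total * 100
Mutation score = 68 / 134 * 100
Mutation score = 50.75%

50.75%


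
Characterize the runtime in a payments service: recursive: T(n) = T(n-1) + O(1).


Reasoning: linear recursion with constant work per frame
Complexity: O(n)

O(n)


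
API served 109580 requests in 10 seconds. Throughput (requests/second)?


Formula: throughput = requests / seconds
throughput = 109580 / 10
throughput = 10958.0 requests/second

10958.0 requests/second


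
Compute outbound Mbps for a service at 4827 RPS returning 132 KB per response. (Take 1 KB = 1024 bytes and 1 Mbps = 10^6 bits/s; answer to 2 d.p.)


Formula: Mbps = payload_bytes * RPS * 8 / 1e6
Payload per request = 132 KB = 132 * 1024 = 135168 bytes
Total bytes/sec = 135168 * 4827 = 652455936
Total bits/sec = 652455936 * 8 = 5219647488
Mbps = 5219647488 / 1e6 = 5219.65

5219.65 Mbps


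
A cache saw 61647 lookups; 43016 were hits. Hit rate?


Formula: hit rate = hits / (hits + misses) * 100
hit rate = 43016 / (43016 + 18631) * 100
hit rate = 43016 / 61647 * 100
hit rate = 69.78%

69.78%


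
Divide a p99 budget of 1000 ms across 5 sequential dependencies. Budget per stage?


Formula: per_stage = total_budget / stages
per_stage = 1000 / 5
per_stage = 200.0 ms

200.0 ms


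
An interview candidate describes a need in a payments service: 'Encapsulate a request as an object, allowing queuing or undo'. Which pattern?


This matches the Command pattern

Command


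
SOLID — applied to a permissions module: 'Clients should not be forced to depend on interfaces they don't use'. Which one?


This describes the Interface Segregation Principle (ISP)

Interface Segregation Principle (ISP)


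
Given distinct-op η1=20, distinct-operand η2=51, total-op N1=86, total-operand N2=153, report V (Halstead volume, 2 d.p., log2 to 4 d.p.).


Formula: V = N * log2(η), where N = N1 + N2 and η = η1 + η2
η = 20 + 51 = 71
N = 86 + 153 = 239
log2(71) ≈ 6.1497
V = 239 * 6.1497 = 1469.78

1469.78


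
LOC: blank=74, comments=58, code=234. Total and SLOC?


Total LOC = blank + comment + code
Total LOC = 74 + 58 + 234 = 366
SLOC (source only) = code = 234

Total LOC: 366, SLOC: 234


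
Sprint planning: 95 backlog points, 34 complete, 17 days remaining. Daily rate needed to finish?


Formula: Required rate = Remaining points / Days left
Remaining = 95 - 34 = 61 points
Required rate = 61 / 17 = 3.59 points/day

3.59 points/day


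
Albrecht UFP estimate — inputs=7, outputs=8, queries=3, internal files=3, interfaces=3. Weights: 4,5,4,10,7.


UFP = EI*4 + EO*5 + EQ*4 + ILF*10 + EIF*7
UFP = 7*4 + 8*5 + 3*4 + 3*10 + 3*7
UFP = 28 + 40 + 12 + 30 + 21
UFP = 131

131


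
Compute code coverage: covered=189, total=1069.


Coverage = covered / total * 100
Coverage = 189 / 1069 * 100
Coverage = 17.68%

17.68%


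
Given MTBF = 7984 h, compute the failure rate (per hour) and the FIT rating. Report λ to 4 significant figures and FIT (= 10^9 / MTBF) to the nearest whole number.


Formula: λ = 1 / MTBF; FIT = λ × 1e9 = 1e9 / MTBF
λ = 1 / 7984 ≈ 1.253e-04 failures/hour
FIT = 1e9 / 7984 ≈ 125251 failures per 1e9 hours (nearest whole number)

λ = 1.253e-04 /h, FIT = 125251


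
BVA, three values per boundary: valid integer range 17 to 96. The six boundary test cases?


Range: [17, 96]
Boundaries: just below min, min, min+1, max-1, max, just above max
Values: [16, 17, 18, 95, 96, 97]

[16, 17, 18, 95, 96, 97]


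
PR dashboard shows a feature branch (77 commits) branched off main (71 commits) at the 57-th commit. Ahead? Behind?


Common ancestor: commit #57
feature commits after divergence: 77 - 57 = 20
main commits after divergence: 71 - 57 = 14
feature is 20 commits ahead of main
main is 14 commits ahead of feature

feature ahead: 20, main ahead: 14


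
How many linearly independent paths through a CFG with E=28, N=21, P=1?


Formula: V(G) = E - N + 2P
V(G) = 28 - 21 + 2*1
V(G) = 7 + 2
V(G) = 9

9


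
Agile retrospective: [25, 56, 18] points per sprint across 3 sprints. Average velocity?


Formula: Avg velocity = Total points / Number of sprints
Points: [25, 56, 18]
Sum = 25 + 56 + 18 = 99
Avg velocity = 99 / 3 = 33.0 points/sprint

33.0 points/sprint


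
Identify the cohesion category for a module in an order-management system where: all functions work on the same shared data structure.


Reasoning: Functions share data
Type: Communicational cohesion

Communicational cohesion


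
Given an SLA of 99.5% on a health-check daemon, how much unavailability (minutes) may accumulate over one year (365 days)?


Formula: allowed downtime = period * (100 - SLA) / 100
Period (year (365 days)) = 525600 minutes
Unavailability fraction = (100 - 99.5) / 100
Allowed downtime = 525600 * (100 - 99.5) / 100
Allowed downtime = 2628.0 minutes

2628.0 minutes


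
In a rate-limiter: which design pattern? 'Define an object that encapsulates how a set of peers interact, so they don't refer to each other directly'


This matches the Mediator pattern

Mediator


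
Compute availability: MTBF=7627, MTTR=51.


Availability = MTBF / (MTBF + MTTR)
Availability = 7627 / (7627 + 51)
Availability = 7627 / 7678
Availability = 99.3358%

99.3358%


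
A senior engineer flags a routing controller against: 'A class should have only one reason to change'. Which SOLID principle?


This describes the Single Responsibility Principle (SRP)

Single Responsibility Principle (SRP)


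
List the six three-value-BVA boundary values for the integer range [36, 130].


Range: [36, 130]
Boundaries: just below min, min, min+1, max-1, max, just above max
Values: [35, 36, 37, 129, 130, 131]

[35, 36, 37, 129, 130, 131]


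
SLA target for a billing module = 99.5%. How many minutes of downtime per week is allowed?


Formula: allowed downtime = period * (100 - SLA) / 100
Period (week) = 10080 minutes
Unavailability fraction = (100 - 99.5) / 100
Allowed downtime = 10080 * (100 - 99.5) / 100
Allowed downtime = 50.4 minutes

50.4 minutes


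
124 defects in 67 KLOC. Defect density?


Defect density = defects / KLOC
Defect density = 124 / 67
Defect density = 1.851 defects/KLOC

1.851 defects/KLOC


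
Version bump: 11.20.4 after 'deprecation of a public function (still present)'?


Current: 11.20.4
Change category: 'deprecation of a public function (still present)' → minor bump
SemVer rule: minor bump → increment MINOR, reset PATCH to 0 (MAJOR unchanged)
New: 11.21.0

11.21.0


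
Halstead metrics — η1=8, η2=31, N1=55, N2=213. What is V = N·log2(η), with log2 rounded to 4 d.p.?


Formula: V = N * log2(η), where N = N1 + N2 and η = η1 + η2
η = 8 + 31 = 39
N = 55 + 213 = 268
log2(39) ≈ 5.2854
V = 268 * 5.2854 = 1416.49

1416.49


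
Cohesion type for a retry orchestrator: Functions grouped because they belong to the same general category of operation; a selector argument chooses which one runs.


Reasoning: Grouped by category of activity, not by data or sequence
Type: Logical cohesion

Logical cohesion


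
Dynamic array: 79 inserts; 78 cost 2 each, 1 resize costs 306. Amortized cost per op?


Formula: Amortized cost = Total cost / Operations
Total cost = (78 * 2) + (1 * 306)
Total cost = 156 + 306 = 462
Amortized = 462 / 79 = 5.8481

5.8481


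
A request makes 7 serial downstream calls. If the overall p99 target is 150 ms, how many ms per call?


Formula: per_stage = total_budget / stages
per_stage = 150 / 7
per_stage = 21.43 ms

21.43 ms


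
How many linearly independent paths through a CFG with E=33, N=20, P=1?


Formula: V(G) = E - N + 2P
V(G) = 33 - 20 + 2*1
V(G) = 13 + 2
V(G) = 15

15


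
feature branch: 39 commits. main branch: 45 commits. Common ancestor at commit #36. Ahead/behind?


Common ancestor: commit #36
feature commits after divergence: 39 - 36 = 3
main commits after divergence: 45 - 36 = 9
feature is 3 commits ahead of main
main is 9 commits ahead of feature

feature ahead: 3, main ahead: 9


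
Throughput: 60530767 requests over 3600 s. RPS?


Formula: throughput = requests / seconds
throughput = 60530767 / 3600
throughput = 16814.1 requests/second

16814.1 requests/second


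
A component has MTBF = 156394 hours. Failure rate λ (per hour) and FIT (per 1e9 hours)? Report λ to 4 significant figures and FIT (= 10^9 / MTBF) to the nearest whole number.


Formula: λ = 1 / MTBF; FIT = λ × 1e9 = 1e9 / MTBF
λ = 1 / 156394 ≈ 6.394e-06 failures/hour
FIT = 1e9 / 156394 ≈ 6394 failures per 1e9 hours (nearest whole number)

λ = 6.394e-06 /h, FIT = 6394


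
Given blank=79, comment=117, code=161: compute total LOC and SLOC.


Total LOC = blank + comment + code
Total LOC = 79 + 117 + 161 = 357
SLOC (source only) = code = 161

Total LOC: 357, SLOC: 161


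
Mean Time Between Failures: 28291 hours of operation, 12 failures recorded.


Formula: MTBF = Total operating time / Number of failures
MTBF = 28291 / 12
MTBF = 2357.58 hours

2357.58 hours


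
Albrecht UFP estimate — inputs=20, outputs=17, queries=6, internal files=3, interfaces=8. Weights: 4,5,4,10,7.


UFP = EI*4 + EO*5 + EQ*4 + ILF*10 + EIF*7
UFP = 20*4 + 17*5 + 6*4 + 3*10 + 8*7
UFP = 80 + 85 + 24 + 30 + 56
UFP = 275

275


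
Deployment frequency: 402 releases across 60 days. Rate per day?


Formula: deployments per day = releases / days
= 402 / 60
= 6.7 deploys/day
(equivalently, 46.9 deploys/week)

6.7 deploys/day


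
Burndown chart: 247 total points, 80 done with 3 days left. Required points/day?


Formula: Required rate = Remaining points / Days left
Remaining = 247 - 80 = 167 points
Required rate = 167 / 3 = 55.67 points/day

55.67 points/day


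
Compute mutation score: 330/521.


Mutation score = killed / total * 100
Mutation score = 330 / 521 * 100
Mutation score = 63.34%

63.34%


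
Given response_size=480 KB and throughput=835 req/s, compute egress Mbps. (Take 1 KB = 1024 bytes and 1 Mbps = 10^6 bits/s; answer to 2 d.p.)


Formula: Mbps = payload_bytes * RPS * 8 / 1e6
Payload per request = 480 KB = 480 * 1024 = 491520 bytes
Total bytes/sec = 491520 * 835 = 410419200
Total bits/sec = 410419200 * 8 = 3283353600
Mbps = 3283353600 / 1e6 = 3283.35

3283.35 Mbps


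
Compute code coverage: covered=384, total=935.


Coverage = covered / total * 100
Coverage = 384 / 935 * 100
Coverage = 41.07%

41.07%


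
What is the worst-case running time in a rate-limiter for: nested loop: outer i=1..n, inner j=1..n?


Reasoning: n iterations times n iterations
Complexity: O(n^2)

O(n^2)


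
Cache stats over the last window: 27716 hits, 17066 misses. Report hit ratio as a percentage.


Formula: hit rate = hits / (hits + misses) * 100
hit rate = 27716 / (27716 + 17066) * 100
hit rate = 27716 / 44782 * 100
hit rate = 61.89%

61.89%


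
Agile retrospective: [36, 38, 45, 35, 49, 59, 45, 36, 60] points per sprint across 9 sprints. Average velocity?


Formula: Avg velocity = Total points / Number of sprints
Points: [36, 38, 45, 35, 49, 59, 45, 36, 60]
Sum = 36 + 38 + 45 + 35 + 49 + 59 + 45 + 36 + 60 = 403
Avg velocity = 403 / 9 = 44.78 points/sprint

44.78 points/sprint


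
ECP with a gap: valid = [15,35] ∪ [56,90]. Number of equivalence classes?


Valid ranges: [15,35] and [56,90]
Class 1: x < 15 — invalid
Class 2: 15 ≤ x ≤ 35 — valid
Class 3: 35 < x < 56 — invalid (gap between ranges)
Class 4: 56 ≤ x ≤ 90 — valid
Class 5: x > 90 — invalid
Total equivalence classes: 5

5 equivalence classes


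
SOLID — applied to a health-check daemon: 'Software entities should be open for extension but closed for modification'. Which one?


This describes the Open/Closed Principle (OCP)

Open/Closed Principle (OCP)


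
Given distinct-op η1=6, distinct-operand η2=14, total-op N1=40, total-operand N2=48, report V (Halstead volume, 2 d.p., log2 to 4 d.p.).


Formula: V = N * log2(η), where N = N1 + N2 and η = η1 + η2
η = 6 + 14 = 20
N = 40 + 48 = 88
log2(20) ≈ 4.3219
V = 88 * 4.3219 = 380.33

380.33


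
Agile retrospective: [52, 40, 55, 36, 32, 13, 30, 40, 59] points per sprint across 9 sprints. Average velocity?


Formula: Avg velocity = Total points / Number of sprints
Points: [52, 40, 55, 36, 32, 13, 30, 40, 59]
Sum = 52 + 40 + 55 + 36 + 32 + 13 + 30 + 40 + 59 = 357
Avg velocity = 357 / 9 = 39.67 points/sprint

39.67 points/sprint


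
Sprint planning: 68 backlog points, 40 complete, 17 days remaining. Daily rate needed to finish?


Formula: Required rate = Remaining points / Days left
Remaining = 68 - 40 = 28 points
Required rate = 28 / 17 = 1.65 points/day

1.65 points/day


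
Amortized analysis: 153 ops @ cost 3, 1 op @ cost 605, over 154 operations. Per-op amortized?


Formula: Amortized cost = Total cost / Operations
Total cost = (153 * 3) + (1 * 605)
Total cost = 459 + 605 = 1064
Amortized = 1064 / 154 = 6.9091

6.9091


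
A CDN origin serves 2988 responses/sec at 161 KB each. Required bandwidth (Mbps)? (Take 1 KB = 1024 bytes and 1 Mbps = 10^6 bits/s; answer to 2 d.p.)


Formula: Mbps = payload_bytes * RPS * 8 / 1e6
Payload per request = 161 KB = 161 * 1024 = 164864 bytes
Total bytes/sec = 164864 * 2988 = 492613632
Total bits/sec = 492613632 * 8 = 3940909056
Mbps = 3940909056 / 1e6 = 3940.91

3940.91 Mbps


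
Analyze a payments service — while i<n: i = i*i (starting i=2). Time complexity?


Reasoning: squaring drives double-exponential growth; iterations ~ log log n
Complexity: O(log log n)

O(log log n)


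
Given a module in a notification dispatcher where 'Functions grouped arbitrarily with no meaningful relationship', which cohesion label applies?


Reasoning: Worst: random grouping
Type: Coincidental cohesion

Coincidental cohesion


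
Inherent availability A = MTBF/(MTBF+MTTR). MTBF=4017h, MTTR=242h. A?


Availability = MTBF / (MTBF + MTTR)
Availability = 4017 / (4017 + 242)
Availability = 4017 / 4259
Availability = 94.3179%

94.3179%


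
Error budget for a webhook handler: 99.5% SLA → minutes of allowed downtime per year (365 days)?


Formula: allowed downtime = period * (100 - SLA) / 100
Period (year (365 days)) = 525600 minutes
Unavailability fraction = (100 - 99.5) / 100
Allowed downtime = 525600 * (100 - 99.5) / 100
Allowed downtime = 2628.0 minutes

2628.0 minutes


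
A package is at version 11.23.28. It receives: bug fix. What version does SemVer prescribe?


Current: 11.23.28
Change category: 'bug fix' → patch bump
SemVer rule: patch bump → increment PATCH (MAJOR and MINOR unchanged)
New: 11.23.29

11.23.29


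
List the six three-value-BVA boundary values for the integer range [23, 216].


Range: [23, 216]
Boundaries: just below min, min, min+1, max-1, max, just above max
Values: [22, 23, 24, 215, 216, 217]

[22, 23, 24, 215, 216, 217]


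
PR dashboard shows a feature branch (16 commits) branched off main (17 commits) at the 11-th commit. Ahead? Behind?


Common ancestor: commit #11
feature commits after divergence: 16 - 11 = 5
main commits after divergence: 17 - 11 = 6
feature is 5 commits ahead of main
main is 6 commits ahead of feature

feature ahead: 5, main ahead: 6


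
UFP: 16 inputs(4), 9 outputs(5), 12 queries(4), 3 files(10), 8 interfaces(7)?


UFP = EI*4 + EO*5 + EQ*4 + ILF*10 + EIF*7
UFP = 16*4 + 9*5 + 12*4 + 3*10 + 8*7
UFP = 64 + 45 + 48 + 30 + 56
UFP = 243

243


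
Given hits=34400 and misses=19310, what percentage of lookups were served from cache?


Formula: hit rate = hits / (hits + misses) * 100
hit rate = 34400 / (34400 + 19310) * 100
hit rate = 34400 / 53710 * 100
hit rate = 64.05%

64.05%


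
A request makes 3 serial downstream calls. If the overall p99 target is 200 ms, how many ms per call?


Formula: per_stage = total_budget / stages
per_stage = 200 / 3
per_stage = 66.67 ms

66.67 ms


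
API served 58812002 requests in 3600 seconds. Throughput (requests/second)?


Formula: throughput = requests / seconds
throughput = 58812002 / 3600
throughput = 16336.67 requests/second

16336.67 requests/second


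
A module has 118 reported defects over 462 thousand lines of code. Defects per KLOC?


Defect density = defects / KLOC
Defect density = 118 / 462
Defect density = 0.255 defects/KLOC

0.255 defects/KLOC


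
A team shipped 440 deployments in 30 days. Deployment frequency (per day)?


Formula: deployments per day = releases / days
= 440 / 30
= 14.667 deploys/day
(equivalently, 102.67 deploys/week)

14.667 deploys/day


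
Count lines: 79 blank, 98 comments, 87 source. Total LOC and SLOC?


Total LOC = blank + comment + code
Total LOC = 79 + 98 + 87 = 264
SLOC (source only) = code = 87

Total LOC: 264, SLOC: 87


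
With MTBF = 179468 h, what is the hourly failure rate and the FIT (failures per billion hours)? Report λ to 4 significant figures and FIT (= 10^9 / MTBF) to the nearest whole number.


Formula: λ = 1 / MTBF; FIT = λ × 1e9 = 1e9 / MTBF
λ = 1 / 179468 ≈ 5.572e-06 failures/hour
FIT = 1e9 / 179468 ≈ 5572 failures per 1e9 hours (nearest whole number)

λ = 5.572e-06 /h, FIT = 5572
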